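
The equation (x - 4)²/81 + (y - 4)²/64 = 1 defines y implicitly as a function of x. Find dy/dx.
Take d/dx of both sides. Since y is implicitly a function of x, the chain rule attaches a y' = dy/dx factor whenever we differentiate through y.

Set F(x, y) = (left side) − (right side), so the curve is F = 0. Differentiating each term of F:
  d/dx[(x - 4)^2/81] = 2x/81 - 8/81
  d/dx[(y - 4)^2/64] = y'(y - 4)/32
  d/dx[-1] = 0

Collecting, the y'-free part is the partial derivative in x and the y' coefficient is the partial derivative in y:
  ∂F/∂x = 2x/81 - 8/81
  ∂F/∂y = y/32 - 1/8

so d/dx[F(x, y(x))] = ∂F/∂x + (∂F/∂y)·y' = 0. Rearranging,
  dy/dx = -(∂F/∂x)/(∂F/∂y) = -(2x/81 - 8/81)/(y/32 - 1/8)
        = -(2(x - 4)/81)/((y - 4)/32) = 64(4 - x)/(81(y - 4))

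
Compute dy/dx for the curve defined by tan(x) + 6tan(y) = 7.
Differentiate both sides with respect to x, treating y as y(x). By the chain rule, any term containing y contributes a factor of y' = dy/dx when we differentiate it.

Move every term to one side and write the relation as F(x, y) = 0. Term by term,
  d/dx[tan(x)] = tan(x)^2 + 1
  d/dx[6tan(y)] = 6·y'(tan(y)^2 + 1)
  d/dx[-7] = 0

The pieces without y' make up ∂F/∂x and the coefficient of y' is ∂F/∂y:
  ∂F/∂x = tan(x)^2 + 1,
  ∂F/∂y = 6tan(y)^2 + 6.

Since d/dx[F] = ∂F/∂x + (∂F/∂y)·y' = 0, solve for y':
  (∂F/∂y)·y' = -∂F/∂x
  dy/dx = -(∂F/∂x)/(∂F/∂y) = -(tan(x)^2 + 1)/(6tan(y)^2 + 6) = -cos(y)^2/(6cos(x)^2)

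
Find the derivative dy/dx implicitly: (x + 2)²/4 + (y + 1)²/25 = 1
Differentiate both sides with respect to x, treating y as y(x). By the chain rule, any term containing y contributes a factor of y' = dy/dx when we differentiate it.

Move every term to one side and write the relation as F(x, y) = 0. Term by term,
  d/dx[(x + 2)^2/4] = x/2 + 1
  d/dx[(y + 1)^2/25] = 2·y'(y + 1)/25
  d/dx[-1] = 0

The pieces without y' make up ∂F/∂x and the coefficient of y' is ∂F/∂y:
  ∂F/∂x = x/2 + 1,
  ∂F/∂y = 2y/25 + 2/25.

Since d/dx[F] = ∂F/∂x + (∂F/∂y)·y' = 0, solve for y':
  (∂F/∂y)·y' = -∂F/∂x
  dy/dx = -(∂F/∂x)/(∂F/∂y) = -(x/2 + 1)/(2y/25 + 2/25)
        = -((x + 2)/2)/(2(y + 1)/25) = 25(-x - 2)/(4(y + 1))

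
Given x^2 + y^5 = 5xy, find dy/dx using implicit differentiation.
Differentiate the relation implicitly: treat y = y(x) and apply the chain rule, so every y-derivative picks up a y' = dy/dx factor.

With everything moved to the left-hand side, differentiate term by term:
  d/dx[x^2] = 2x
  d/dx[-5xy] = -5x·y' - 5y
  d/dx[y^5] = 5y^4·y'

Separating the contributions that come from x directly and those that come through y:
  without y':      2x - 5y
  multiplying y':  -5x + 5y^4

so (2x - 5y) + (-5x + 5y^4)·y' = 0, and therefore
  dy/dx = -(2x - 5y)/(-5x + 5y^4) = (2x/5 - y)/(x - y^4)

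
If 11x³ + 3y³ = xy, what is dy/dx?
Take d/dx of both sides. Since y is implicitly a function of x, the chain rule attaches a y' = dy/dx factor whenever we differentiate through y.

Set F(x, y) = (left side) − (right side), so the curve is F = 0. Differentiating each term of F:
  d/dx[11x^3] = 33x^2
  d/dx[-xy] = -x·y' - y
  d/dx[3y^3] = 9y^2·y'

Collecting, the y'-free part is the partial derivative in x and the y' coefficient is the partial derivative in y:
  ∂F/∂x = 33x^2 - y
  ∂F/∂y = -x + 9y^2

so d/dx[F(x, y(x))] = ∂F/∂x + (∂F/∂y)·y' = 0. Rearranging,
  dy/dx = -(∂F/∂x)/(∂F/∂y) = -(33x^2 - y)/(-x + 9y^2) = (33x^2 - y)/(x - 9y^2)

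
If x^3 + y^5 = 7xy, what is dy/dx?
Differentiate both sides with respect to x, treating y as y(x). By the chain rule, any term containing y contributes a factor of y' = dy/dx when we differentiate it.

Move every term to one side and write the relation as F(x, y) = 0. Term by term,
  d/dx[x^3] = 3x^2
  d/dx[-7xy] = -7x·y' - 7y
  d/dx[y^5] = 5y^4·y'

The pieces without y' make up ∂F/∂x and the coefficient of y' is ∂F/∂y:
  ∂F/∂x = 3x^2 - 7y,
  ∂F/∂y = -7x + 5y^4.

Since d/dx[F] = ∂F/∂x + (∂F/∂y)·y' = 0, solve for y':
  (∂F/∂y)·y' = -∂F/∂x
  dy/dx = -(∂F/∂x)/(∂F/∂y) = -(3x^2 - 7y)/(-7x + 5y^4) = (3x^2 - 7y)/(7x - 5y^4)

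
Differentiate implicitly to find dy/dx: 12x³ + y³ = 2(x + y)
Apply d/dx to both sides, remembering that y depends on x. Each occurrence of y therefore brings in a y' = dy/dx via the chain rule.

With F(x, y) equal to the left-hand side minus the right, differentiate F term by term:
  d/dx[12x^3] = 36x^2
  d/dx[-2x] = -2
  d/dx[y^3] = 3y^2·y'
  d/dx[-2y] = -2·y'
Adding these up, d/dx[F] = 0 becomes
  (36x^2 - 2) + (3y^2 - 2)·y' = 0,
so isolating y',
  dy/dx = -(36x^2 - 2)/(3y^2 - 2) = 2(1 - 18x^2)/(3y^2 - 2)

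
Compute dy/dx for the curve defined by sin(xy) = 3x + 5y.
Take d/dx of both sides. Since y is implicitly a function of x, the chain rule attaches a y' = dy/dx factor whenever we differentiate through y.

Set F(x, y) = (left side) − (right side), so the curve is F = 0. Differentiating each term of F:
  d/dx[-3x] = -3
  d/dx[-5y] = -5·y'
  d/dx[sin(xy)] = (x·y' + y)·cos(xy)

Collecting, the y'-free part is the partial derivative in x and the y' coefficient is the partial derivative in y:
  ∂F/∂x = y·cos(xy) - 3
  ∂F/∂y = x·cos(xy) - 5

so d/dx[F(x, y(x))] = ∂F/∂x + (∂F/∂y)·y' = 0. Rearranging,
  dy/dx = -(∂F/∂x)/(∂F/∂y) = -(y·cos(xy) - 3)/(x·cos(xy) - 5) = (-y·cos(xy) + 3)/(x·cos(xy) - 5)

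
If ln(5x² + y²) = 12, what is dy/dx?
Apply d/dx to both sides, remembering that y depends on x. Each occurrence of y therefore brings in a y' = dy/dx via the chain rule.

With F(x, y) equal to the left-hand side minus the right, differentiate F term by term:
  d/dx[ln(5x^2 + y^2)] = (10x + 2y·y')/(5x^2 + y^2)
  d/dx[-12] = 0
Adding these up, d/dx[F] = 0 becomes
  (10x/(5x^2 + y^2)) + (2y/(5x^2 + y^2))·y' = 0,
so isolating y',
  dy/dx = -(10x/(5x^2 + y^2))/(2y/(5x^2 + y^2)) = -5x/y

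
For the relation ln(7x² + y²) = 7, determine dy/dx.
Differentiate the relation implicitly: treat y = y(x) and apply the chain rule, so every y-derivative picks up a y' = dy/dx factor.

With everything moved to the left-hand side, differentiate term by term:
  d/dx[ln(7x^2 + y^2)] = (14x + 2y·y')/(7x^2 + y^2)
  d/dx[-7] = 0

Separating the contributions that come from x directly and those that come through y:
  without y':      14x/(7x^2 + y^2)
  multiplying y':  2y/(7x^2 + y^2)

so (14x/(7x^2 + y^2)) + (2y/(7x^2 + y^2))·y' = 0, and therefore
  dy/dx = -(14x/(7x^2 + y^2))/(2y/(7x^2 + y^2)) = -7x/y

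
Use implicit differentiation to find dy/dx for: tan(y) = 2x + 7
Take d/dx of both sides. Since y is implicitly a function of x, the chain rule attaches a y' = dy/dx factor whenever we differentiate through y.

Set F(x, y) = (left side) − (right side), so the curve is F = 0. Differentiating each term of F:
  d/dx[-2x] = -2
  d/dx[tan(y)] = y'(tan(y)^2 + 1)
  d/dx[-7] = 0

Collecting, the y'-free part is the partial derivative in x and the y' coefficient is the partial derivative in y:
  ∂F/∂x = -2
  ∂F/∂y = tan(y)^2 + 1

so d/dx[F(x, y(x))] = ∂F/∂x + (∂F/∂y)·y' = 0. Rearranging,
  dy/dx = -(∂F/∂x)/(∂F/∂y) = -(-2)/(tan(y)^2 + 1) = 2cos(y)^2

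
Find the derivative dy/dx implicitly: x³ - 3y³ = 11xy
Take d/dx of both sides. Since y is implicitly a function of x, the chain rule attaches a y' = dy/dx factor whenever we differentiate through y.

Set F(x, y) = (left side) − (right side), so the curve is F = 0. Differentiating each term of F:
  d/dx[x^3] = 3x^2
  d/dx[-11xy] = -11x·y' - 11y
  d/dx[-3y^3] = -9y^2·y'

Collecting, the y'-free part is the partial derivative in x and the y' coefficient is the partial derivative in y:
  ∂F/∂x = 3x^2 - 11y
  ∂F/∂y = -11x - 9y^2

so d/dx[F(x, y(x))] = ∂F/∂x + (∂F/∂y)·y' = 0. Rearranging,
  dy/dx = -(∂F/∂x)/(∂F/∂y) = -(3x^2 - 11y)/(-11x - 9y^2) = (3x^2 - 11y)/(11x + 9y^2)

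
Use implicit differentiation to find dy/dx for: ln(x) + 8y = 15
Take d/dx of both sides. Since y is implicitly a function of x, the chain rule attaches a y' = dy/dx factor whenever we differentiate through y.

Set F(x, y) = (left side) − (right side), so the curve is F = 0. Differentiating each term of F:
  d/dx[8y] = 8·y'
  d/dx[ln(x)] = 1/x
  d/dx[-15] = 0

Collecting, the y'-free part is the partial derivative in x and the y' coefficient is the partial derivative in y:
  ∂F/∂x = 1/x
  ∂F/∂y = 8

so d/dx[F(x, y(x))] = ∂F/∂x + (∂F/∂y)·y' = 0. Rearranging,
  dy/dx = -(∂F/∂x)/(∂F/∂y) = -(1/x)/(8) = -1/(8x)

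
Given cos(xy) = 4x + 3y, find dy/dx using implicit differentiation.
Apply d/dx to both sides, remembering that y depends on x. Each occurrence of y therefore brings in a y' = dy/dx via the chain rule.

With F(x, y) equal to the left-hand side minus the right, differentiate F term by term:
  d/dx[-4x] = -4
  d/dx[-3y] = -3·y'
  d/dx[cos(xy)] = -(x·y' + y)·sin(xy)
Adding these up, d/dx[F] = 0 becomes
  (-y·sin(xy) - 4) + (-x·sin(xy) - 3)·y' = 0,
so isolating y',
  dy/dx = -(-y·sin(xy) - 4)/(-x·sin(xy) - 3) = -(y·sin(xy) + 4)/(x·sin(xy) + 3)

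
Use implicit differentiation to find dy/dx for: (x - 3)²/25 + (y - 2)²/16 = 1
Take d/dx of both sides. Since y is implicitly a function of x, the chain rule attaches a y' = dy/dx factor whenever we differentiate through y.

Set F(x, y) = (left side) − (right side), so the curve is F = 0. Differentiating each term of F:
  d/dx[(x - 3)^2/25] = 2x/25 - 6/25
  d/dx[(y - 2)^2/16] = y'(y - 2)/8
  d/dx[-1] = 0

Collecting, the y'-free part is the partial derivative in x and the y' coefficient is the partial derivative in y:
  ∂F/∂x = 2x/25 - 6/25
  ∂F/∂y = y/8 - 1/4

so d/dx[F(x, y(x))] = ∂F/∂x + (∂F/∂y)·y' = 0. Rearranging,
  dy/dx = -(∂F/∂x)/(∂F/∂y) = -(2x/25 - 6/25)/(y/8 - 1/4)
        = -(2(x - 3)/25)/((y - 2)/8) = 16(3 - x)/(25(y - 2))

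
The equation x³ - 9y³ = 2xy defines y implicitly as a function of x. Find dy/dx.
Differentiate the relation implicitly: treat y = y(x) and apply the chain rule, so every y-derivative picks up a y' = dy/dx factor.

With everything moved to the left-hand side, differentiate term by term:
  d/dx[x^3] = 3x^2
  d/dx[-2xy] = -2x·y' - 2y
  d/dx[-9y^3] = -27y^2·y'

Separating the contributions that come from x directly and those that come through y:
  without y':      3x^2 - 2y
  multiplying y':  -2x - 27y^2

so (3x^2 - 2y) + (-2x - 27y^2)·y' = 0, and therefore
  dy/dx = -(3x^2 - 2y)/(-2x - 27y^2) = (3x^2 - 2y)/(2x + 27y^2)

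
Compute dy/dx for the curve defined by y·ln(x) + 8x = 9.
Differentiate both sides with respect to x, treating y as y(x). By the chain rule, any term containing y contributes a factor of y' = dy/dx when we differentiate it.

Move every term to one side and write the relation as F(x, y) = 0. Term by term,
  d/dx[8x] = 8
  d/dx[y·ln(x)] = y'·ln(x) + y/x
  d/dx[-9] = 0

The pieces without y' make up ∂F/∂x and the coefficient of y' is ∂F/∂y:
  ∂F/∂x = 8 + y/x,
  ∂F/∂y = ln(x).

Since d/dx[F] = ∂F/∂x + (∂F/∂y)·y' = 0, solve for y':
  (∂F/∂y)·y' = -∂F/∂x
  dy/dx = -(∂F/∂x)/(∂F/∂y) = -(8 + y/x)/(ln(x))
        = -((8x + y)/x)/(ln(x)) = (-8x - y)/(x·ln(x))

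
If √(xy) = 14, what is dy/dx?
Take d/dx of both sides. Since y is implicitly a function of x, the chain rule attaches a y' = dy/dx factor whenever we differentiate through y.

Set F(x, y) = (left side) − (right side), so the curve is F = 0. Differentiating each term of F:
  d/dx[√(xy)] = √(xy)(x·y'/2 + y/2)/(xy)
  d/dx[-14] = 0

Collecting, the y'-free part is the partial derivative in x and the y' coefficient is the partial derivative in y:
  ∂F/∂x = √(xy)/(2x)
  ∂F/∂y = √(xy)/(2y)

so d/dx[F(x, y(x))] = ∂F/∂x + (∂F/∂y)·y' = 0. Rearranging,
  dy/dx = -(∂F/∂x)/(∂F/∂y) = -(√(xy)/(2x))/(√(xy)/(2y)) = -y/x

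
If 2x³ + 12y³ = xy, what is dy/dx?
Differentiate the relation implicitly: treat y = y(x) and apply the chain rule, so every y-derivative picks up a y' = dy/dx factor.

With everything moved to the left-hand side, differentiate term by term:
  d/dx[2x^3] = 6x^2
  d/dx[-xy] = -x·y' - y
  d/dx[12y^3] = 36y^2·y'

Separating the contributions that come from x directly and those that come through y:
  without y':      6x^2 - y
  multiplying y':  -x + 36y^2

so (6x^2 - y) + (-x + 36y^2)·y' = 0, and therefore
  dy/dx = -(6x^2 - y)/(-x + 36y^2) = (6x^2 - y)/(x - 36y^2)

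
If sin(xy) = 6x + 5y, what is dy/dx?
Differentiate both sides with respect to x, treating y as y(x). By the chain rule, any term containing y contributes a factor of y' = dy/dx when we differentiate it.

Move every term to one side and write the relation as F(x, y) = 0. Term by term,
  d/dx[-6x] = -6
  d/dx[-5y] = -5·y'
  d/dx[sin(xy)] = (x·y' + y)·cos(xy)

The pieces without y' make up ∂F/∂x and the coefficient of y' is ∂F/∂y:
  ∂F/∂x = y·cos(xy) - 6,
  ∂F/∂y = x·cos(xy) - 5.

Since d/dx[F] = ∂F/∂x + (∂F/∂y)·y' = 0, solve for y':
  (∂F/∂y)·y' = -∂F/∂x
  dy/dx = -(∂F/∂x)/(∂F/∂y) = -(y·cos(xy) - 6)/(x·cos(xy) - 5) = (-y·cos(xy) + 6)/(x·cos(xy) - 5)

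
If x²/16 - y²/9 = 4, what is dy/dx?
Differentiate the relation implicitly: treat y = y(x) and apply the chain rule, so every y-derivative picks up a y' = dy/dx factor.

With everything moved to the left-hand side, differentiate term by term:
  d/dx[x^2/16] = x/8
  d/dx[-y^2/9] = -2y·y'/9
  d/dx[-4] = 0

Separating the contributions that come from x directly and those that come through y:
  without y':      x/8
  multiplying y':  -2y/9

so (x/8) + (-2y/9)·y' = 0, and therefore
  dy/dx = -(x/8)/(-2y/9) = 9x/(16y)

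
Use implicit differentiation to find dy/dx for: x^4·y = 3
Differentiate the relation implicitly: treat y = y(x) and apply the chain rule, so every y-derivative picks up a y' = dy/dx factor.

With everything moved to the left-hand side, differentiate term by term:
  d/dx[x^4y] = x^4·y' + 4x^3y
  d/dx[-3] = 0

Separating the contributions that come from x directly and those that come through y:
  without y':      4x^3y
  multiplying y':  x^4

so (4x^3y) + (x^4)·y' = 0, and therefore
  dy/dx = -(4x^3y)/(x^4) = -4y/x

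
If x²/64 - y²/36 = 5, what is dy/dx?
Differentiate the relation implicitly: treat y = y(x) and apply the chain rule, so every y-derivative picks up a y' = dy/dx factor.

With everything moved to the left-hand side, differentiate term by term:
  d/dx[x^2/64] = x/32
  d/dx[-y^2/36] = -y·y'/18
  d/dx[-5] = 0

Separating the contributions that come from x directly and those that come through y:
  without y':      x/32
  multiplying y':  -y/18

so (x/32) + (-y/18)·y' = 0, and therefore
  dy/dx = -(x/32)/(-y/18) = 9x/(16y)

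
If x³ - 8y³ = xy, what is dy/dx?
Take d/dx of both sides. Since y is implicitly a function of x, the chain rule attaches a y' = dy/dx factor whenever we differentiate through y.

Set F(x, y) = (left side) − (right side), so the curve is F = 0. Differentiating each term of F:
  d/dx[x^3] = 3x^2
  d/dx[-xy] = -x·y' - y
  d/dx[-8y^3] = -24y^2·y'

Collecting, the y'-free part is the partial derivative in x and the y' coefficient is the partial derivative in y:
  ∂F/∂x = 3x^2 - y
  ∂F/∂y = -x - 24y^2

so d/dx[F(x, y(x))] = ∂F/∂x + (∂F/∂y)·y' = 0. Rearranging,
  dy/dx = -(∂F/∂x)/(∂F/∂y) = -(3x^2 - y)/(-x - 24y^2) = (3x^2 - y)/(x + 24y^2)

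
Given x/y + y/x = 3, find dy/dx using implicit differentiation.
Take d/dx of both sides. Since y is implicitly a function of x, the chain rule attaches a y' = dy/dx factor whenever we differentiate through y.

Set F(x, y) = (left side) − (right side), so the curve is F = 0. Differentiating each term of F:
  d/dx[x/y] = -x·y'/y^2 + 1/y
  d/dx[y/x] = y'/x - y/x^2
  d/dx[-3] = 0

Collecting, the y'-free part is the partial derivative in x and the y' coefficient is the partial derivative in y:
  ∂F/∂x = 1/y - y/x^2
  ∂F/∂y = -x/y^2 + 1/x

so d/dx[F(x, y(x))] = ∂F/∂x + (∂F/∂y)·y' = 0. Rearranging,
  dy/dx = -(∂F/∂x)/(∂F/∂y) = -(1/y - y/x^2)/(-x/y^2 + 1/x)
        = -((x - y)(x + y)/(x^2y))/(-(x - y)(x + y)/(xy^2)) = y/x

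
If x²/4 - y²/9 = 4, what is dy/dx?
Take d/dx of both sides. Since y is implicitly a function of x, the chain rule attaches a y' = dy/dx factor whenever we differentiate through y.

Set F(x, y) = (left side) − (right side), so the curve is F = 0. Differentiating each term of F:
  d/dx[x^2/4] = x/2
  d/dx[-y^2/9] = -2y·y'/9
  d/dx[-4] = 0

Collecting, the y'-free part is the partial derivative in x and the y' coefficient is the partial derivative in y:
  ∂F/∂x = x/2
  ∂F/∂y = -2y/9

so d/dx[F(x, y(x))] = ∂F/∂x + (∂F/∂y)·y' = 0. Rearranging,
  dy/dx = -(∂F/∂x)/(∂F/∂y) = -(x/2)/(-2y/9) = 9x/(4y)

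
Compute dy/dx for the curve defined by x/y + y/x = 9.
Differentiate both sides with respect to x, treating y as y(x). By the chain rule, any term containing y contributes a factor of y' = dy/dx when we differentiate it.

Move every term to one side and write the relation as F(x, y) = 0. Term by term,
  d/dx[x/y] = -x·y'/y^2 + 1/y
  d/dx[y/x] = y'/x - y/x^2
  d/dx[-9] = 0

The pieces without y' make up ∂F/∂x and the coefficient of y' is ∂F/∂y:
  ∂F/∂x = 1/y - y/x^2,
  ∂F/∂y = -x/y^2 + 1/x.

Since d/dx[F] = ∂F/∂x + (∂F/∂y)·y' = 0, solve for y':
  (∂F/∂y)·y' = -∂F/∂x
  dy/dx = -(∂F/∂x)/(∂F/∂y) = -(1/y - y/x^2)/(-x/y^2 + 1/x)
        = -((x - y)(x + y)/(x^2y))/(-(x - y)(x + y)/(xy^2)) = y/x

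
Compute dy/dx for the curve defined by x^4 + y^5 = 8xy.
Take d/dx of both sides. Since y is implicitly a function of x, the chain rule attaches a y' = dy/dx factor whenever we differentiate through y.

Set F(x, y) = (left side) − (right side), so the curve is F = 0. Differentiating each term of F:
  d/dx[x^4] = 4x^3
  d/dx[-8xy] = -8x·y' - 8y
  d/dx[y^5] = 5y^4·y'

Collecting, the y'-free part is the partial derivative in x and the y' coefficient is the partial derivative in y:
  ∂F/∂x = 4x^3 - 8y
  ∂F/∂y = -8x + 5y^4

so d/dx[F(x, y(x))] = ∂F/∂x + (∂F/∂y)·y' = 0. Rearranging,
  dy/dx = -(∂F/∂x)/(∂F/∂y) = -(4x^3 - 8y)/(-8x + 5y^4) = 4(x^3 - 2y)/(8x - 5y^4)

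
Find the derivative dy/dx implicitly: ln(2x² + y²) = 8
Apply d/dx to both sides, remembering that y depends on x. Each occurrence of y therefore brings in a y' = dy/dx via the chain rule.

With F(x, y) equal to the left-hand side minus the right, differentiate F term by term:
  d/dx[ln(2x^2 + y^2)] = (4x + 2y·y')/(2x^2 + y^2)
  d/dx[-8] = 0
Adding these up, d/dx[F] = 0 becomes
  (4x/(2x^2 + y^2)) + (2y/(2x^2 + y^2))·y' = 0,
so isolating y',
  dy/dx = -(4x/(2x^2 + y^2))/(2y/(2x^2 + y^2)) = -2x/y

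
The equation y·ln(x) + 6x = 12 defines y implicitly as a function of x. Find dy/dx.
Differentiate both sides with respect to x, treating y as y(x). By the chain rule, any term containing y contributes a factor of y' = dy/dx when we differentiate it.

Move every term to one side and write the relation as F(x, y) = 0. Term by term,
  d/dx[6x] = 6
  d/dx[y·ln(x)] = y'·ln(x) + y/x
  d/dx[-12] = 0

The pieces without y' make up ∂F/∂x and the coefficient of y' is ∂F/∂y:
  ∂F/∂x = 6 + y/x,
  ∂F/∂y = ln(x).

Since d/dx[F] = ∂F/∂x + (∂F/∂y)·y' = 0, solve for y':
  (∂F/∂y)·y' = -∂F/∂x
  dy/dx = -(∂F/∂x)/(∂F/∂y) = -(6 + y/x)/(ln(x))
        = -((6x + y)/x)/(ln(x)) = (-6x - y)/(x·ln(x))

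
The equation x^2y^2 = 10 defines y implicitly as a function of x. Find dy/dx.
Differentiate the relation implicitly: treat y = y(x) and apply the chain rule, so every y-derivative picks up a y' = dy/dx factor.

With everything moved to the left-hand side, differentiate term by term:
  d/dx[x^2y^2] = 2x^2y·y' + 2xy^2
  d/dx[-10] = 0

Separating the contributions that come from x directly and those that come through y:
  without y':      2xy^2
  multiplying y':  2x^2y

so (2xy^2) + (2x^2y)·y' = 0, and therefore
  dy/dx = -(2xy^2)/(2x^2y) = -y/x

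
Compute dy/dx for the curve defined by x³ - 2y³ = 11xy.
Take d/dx of both sides. Since y is implicitly a function of x, the chain rule attaches a y' = dy/dx factor whenever we differentiate through y.

Set F(x, y) = (left side) − (right side), so the curve is F = 0. Differentiating each term of F:
  d/dx[x^3] = 3x^2
  d/dx[-11xy] = -11x·y' - 11y
  d/dx[-2y^3] = -6y^2·y'

Collecting, the y'-free part is the partial derivative in x and the y' coefficient is the partial derivative in y:
  ∂F/∂x = 3x^2 - 11y
  ∂F/∂y = -11x - 6y^2

so d/dx[F(x, y(x))] = ∂F/∂x + (∂F/∂y)·y' = 0. Rearranging,
  dy/dx = -(∂F/∂x)/(∂F/∂y) = -(3x^2 - 11y)/(-11x - 6y^2) = (3x^2 - 11y)/(11x + 6y^2)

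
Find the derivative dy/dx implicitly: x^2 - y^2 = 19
Apply d/dx to both sides, remembering that y depends on x. Each occurrence of y therefore brings in a y' = dy/dx via the chain rule.

With F(x, y) equal to the left-hand side minus the right, differentiate F term by term:
  d/dx[x^2] = 2x
  d/dx[-y^2] = -2y·y'
  d/dx[-19] = 0
Adding these up, d/dx[F] = 0 becomes
  (2x) + (-2y)·y' = 0,
so isolating y',
  dy/dx = -(2x)/(-2y) = x/y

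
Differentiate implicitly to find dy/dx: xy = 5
Apply d/dx to both sides, remembering that y depends on x. Each occurrence of y therefore brings in a y' = dy/dx via the chain rule.

With F(x, y) equal to the left-hand side minus the right, differentiate F term by term:
  d/dx[xy] = x·y' + y
  d/dx[-5] = 0
Adding these up, d/dx[F] = 0 becomes
  (y) + (x)·y' = 0,
so isolating y',
  dy/dx = -(y)/(x) = -y/x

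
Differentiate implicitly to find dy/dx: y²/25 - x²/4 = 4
Apply d/dx to both sides, remembering that y depends on x. Each occurrence of y therefore brings in a y' = dy/dx via the chain rule.

With F(x, y) equal to the left-hand side minus the right, differentiate F term by term:
  d/dx[-x^2/4] = -x/2
  d/dx[y^2/25] = 2y·y'/25
  d/dx[-4] = 0
Adding these up, d/dx[F] = 0 becomes
  (-x/2) + (2y/25)·y' = 0,
so isolating y',
  dy/dx = -(-x/2)/(2y/25) = 25x/(4y)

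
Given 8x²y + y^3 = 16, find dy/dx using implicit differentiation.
Take d/dx of both sides. Since y is implicitly a function of x, the chain rule attaches a y' = dy/dx factor whenever we differentiate through y.

Set F(x, y) = (left side) − (right side), so the curve is F = 0. Differentiating each term of F:
  d/dx[8x^2y] = 8x^2·y' + 16xy
  d/dx[y^3] = 3y^2·y'
  d/dx[-16] = 0

Collecting, the y'-free part is the partial derivative in x and the y' coefficient is the partial derivative in y:
  ∂F/∂x = 16xy
  ∂F/∂y = 8x^2 + 3y^2

so d/dx[F(x, y(x))] = ∂F/∂x + (∂F/∂y)·y' = 0. Rearranging,
  dy/dx = -(∂F/∂x)/(∂F/∂y) = -(16xy)/(8x^2 + 3y^2) = -16xy/(8x^2 + 3y^2)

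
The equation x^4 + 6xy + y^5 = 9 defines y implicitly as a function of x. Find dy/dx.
Differentiate both sides with respect to x, treating y as y(x). By the chain rule, any term containing y contributes a factor of y' = dy/dx when we differentiate it.

Move every term to one side and write the relation as F(x, y) = 0. Term by term,
  d/dx[x^4] = 4x^3
  d/dx[6xy] = 6x·y' + 6y
  d/dx[y^5] = 5y^4·y'
  d/dx[-9] = 0

The pieces without y' make up ∂F/∂x and the coefficient of y' is ∂F/∂y:
  ∂F/∂x = 4x^3 + 6y,
  ∂F/∂y = 6x + 5y^4.

Since d/dx[F] = ∂F/∂x + (∂F/∂y)·y' = 0, solve for y':
  (∂F/∂y)·y' = -∂F/∂x
  dy/dx = -(∂F/∂x)/(∂F/∂y) = -(4x^3 + 6y)/(6x + 5y^4) = 2(-2x^3 - 3y)/(6x + 5y^4)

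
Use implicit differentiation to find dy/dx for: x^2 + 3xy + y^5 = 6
Differentiate the relation implicitly: treat y = y(x) and apply the chain rule, so every y-derivative picks up a y' = dy/dx factor.

With everything moved to the left-hand side, differentiate term by term:
  d/dx[x^2] = 2x
  d/dx[3xy] = 3x·y' + 3y
  d/dx[y^5] = 5y^4·y'
  d/dx[-6] = 0

Separating the contributions that come from x directly and those that come through y:
  without y':      2x + 3y
  multiplying y':  3x + 5y^4

so (2x + 3y) + (3x + 5y^4)·y' = 0, and therefore
  dy/dx = -(2x + 3y)/(3x + 5y^4) = (-2x - 3y)/(3x + 5y^4)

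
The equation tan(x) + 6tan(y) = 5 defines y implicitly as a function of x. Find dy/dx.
Differentiate the relation implicitly: treat y = y(x) and apply the chain rule, so every y-derivative picks up a y' = dy/dx factor.

With everything moved to the left-hand side, differentiate term by term:
  d/dx[tan(x)] = tan(x)^2 + 1
  d/dx[6tan(y)] = 6·y'(tan(y)^2 + 1)
  d/dx[-5] = 0

Separating the contributions that come from x directly and those that come through y:
  without y':      tan(x)^2 + 1
  multiplying y':  6tan(y)^2 + 6

so (tan(x)^2 + 1) + (6tan(y)^2 + 6)·y' = 0, and therefore
  dy/dx = -(tan(x)^2 + 1)/(6tan(y)^2 + 6) = -cos(y)^2/(6cos(x)^2)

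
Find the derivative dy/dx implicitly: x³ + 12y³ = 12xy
Take d/dx of both sides. Since y is implicitly a function of x, the chain rule attaches a y' = dy/dx factor whenever we differentiate through y.

Set F(x, y) = (left side) − (right side), so the curve is F = 0. Differentiating each term of F:
  d/dx[x^3] = 3x^2
  d/dx[-12xy] = -12x·y' - 12y
  d/dx[12y^3] = 36y^2·y'

Collecting, the y'-free part is the partial derivative in x and the y' coefficient is the partial derivative in y:
  ∂F/∂x = 3x^2 - 12y
  ∂F/∂y = -12x + 36y^2

so d/dx[F(x, y(x))] = ∂F/∂x + (∂F/∂y)·y' = 0. Rearranging,
  dy/dx = -(∂F/∂x)/(∂F/∂y) = -(3x^2 - 12y)/(-12x + 36y^2) = (x^2/4 - y)/(x - 3y^2)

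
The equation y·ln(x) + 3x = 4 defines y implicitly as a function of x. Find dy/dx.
Take d/dx of both sides. Since y is implicitly a function of x, the chain rule attaches a y' = dy/dx factor whenever we differentiate through y.

Set F(x, y) = (left side) − (right side), so the curve is F = 0. Differentiating each term of F:
  d/dx[3x] = 3
  d/dx[y·ln(x)] = y'·ln(x) + y/x
  d/dx[-4] = 0

Collecting, the y'-free part is the partial derivative in x and the y' coefficient is the partial derivative in y:
  ∂F/∂x = 3 + y/x
  ∂F/∂y = ln(x)

so d/dx[F(x, y(x))] = ∂F/∂x + (∂F/∂y)·y' = 0. Rearranging,
  dy/dx = -(∂F/∂x)/(∂F/∂y) = -(3 + y/x)/(ln(x))
        = -((3x + y)/x)/(ln(x)) = (-3x - y)/(x·ln(x))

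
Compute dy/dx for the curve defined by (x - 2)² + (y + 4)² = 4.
Differentiate both sides with respect to x, treating y as y(x). By the chain rule, any term containing y contributes a factor of y' = dy/dx when we differentiate it.

Move every term to one side and write the relation as F(x, y) = 0. Term by term,
  d/dx[(x - 2)^2] = 2x - 4
  d/dx[(y + 4)^2] = 2·y'(y + 4)
  d/dx[-4] = 0

The pieces without y' make up ∂F/∂x and the coefficient of y' is ∂F/∂y:
  ∂F/∂x = 2x - 4,
  ∂F/∂y = 2y + 8.

Since d/dx[F] = ∂F/∂x + (∂F/∂y)·y' = 0, solve for y':
  (∂F/∂y)·y' = -∂F/∂x
  dy/dx = -(∂F/∂x)/(∂F/∂y) = -(2x - 4)/(2y + 8) = (2 - x)/(y + 4)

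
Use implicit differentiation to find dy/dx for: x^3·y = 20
Differentiate the relation implicitly: treat y = y(x) and apply the chain rule, so every y-derivative picks up a y' = dy/dx factor.

With everything moved to the left-hand side, differentiate term by term:
  d/dx[x^3y] = x^3·y' + 3x^2y
  d/dx[-20] = 0

Separating the contributions that come from x directly and those that come through y:
  without y':      3x^2y
  multiplying y':  x^3

so (3x^2y) + (x^3)·y' = 0, and therefore
  dy/dx = -(3x^2y)/(x^3) = -3y/x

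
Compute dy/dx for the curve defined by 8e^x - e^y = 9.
Apply d/dx to both sides, remembering that y depends on x. Each occurrence of y therefore brings in a y' = dy/dx via the chain rule.

With F(x, y) equal to the left-hand side minus the right, differentiate F term by term:
  d/dx[8e^(x)] = 8e^(x)
  d/dx[-e^(y)] = -y'·e^(y)
  d/dx[-9] = 0
Adding these up, d/dx[F] = 0 becomes
  (8e^(x)) + (-e^(y))·y' = 0,
so isolating y',
  dy/dx = -(8e^(x))/(-e^(y)) = 8e^(x - y)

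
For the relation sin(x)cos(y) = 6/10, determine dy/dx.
Differentiate the relation implicitly: treat y = y(x) and apply the chain rule, so every y-derivative picks up a y' = dy/dx factor.

With everything moved to the left-hand side, differentiate term by term:
  d/dx[sin(x)·cos(y)] = -y'·sin(x)·sin(y) + cos(x)·cos(y)
  d/dx[-3/5] = 0

Separating the contributions that come from x directly and those that come through y:
  without y':      cos(x)·cos(y)
  multiplying y':  -sin(x)·sin(y)

so (cos(x)·cos(y)) + (-sin(x)·sin(y))·y' = 0, and therefore
  dy/dx = -(cos(x)·cos(y))/(-sin(x)·sin(y)) = 1/(tan(x)·tan(y))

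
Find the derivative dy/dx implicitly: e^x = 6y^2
Take d/dx of both sides. Since y is implicitly a function of x, the chain rule attaches a y' = dy/dx factor whenever we differentiate through y.

Set F(x, y) = (left side) − (right side), so the curve is F = 0. Differentiating each term of F:
  d/dx[-6y^2] = -12y·y'
  d/dx[e^(x)] = e^(x)

Collecting, the y'-free part is the partial derivative in x and the y' coefficient is the partial derivative in y:
  ∂F/∂x = e^(x)
  ∂F/∂y = -12y

so d/dx[F(x, y(x))] = ∂F/∂x + (∂F/∂y)·y' = 0. Rearranging,
  dy/dx = -(∂F/∂x)/(∂F/∂y) = -(e^(x))/(-12y) = e^(x)/(12y)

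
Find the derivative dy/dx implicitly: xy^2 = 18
Apply d/dx to both sides, remembering that y depends on x. Each occurrence of y therefore brings in a y' = dy/dx via the chain rule.

With F(x, y) equal to the left-hand side minus the right, differentiate F term by term:
  d/dx[xy^2] = 2xy·y' + y^2
  d/dx[-18] = 0
Adding these up, d/dx[F] = 0 becomes
  (y^2) + (2xy)·y' = 0,
so isolating y',
  dy/dx = -(y^2)/(2xy) = -y/(2x)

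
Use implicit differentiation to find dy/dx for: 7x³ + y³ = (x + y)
Differentiate the relation implicitly: treat y = y(x) and apply the chain rule, so every y-derivative picks up a y' = dy/dx factor.

With everything moved to the left-hand side, differentiate term by term:
  d/dx[7x^3] = 21x^2
  d/dx[-x] = -1
  d/dx[y^3] = 3y^2·y'
  d/dx[-y] = -y'

Separating the contributions that come from x directly and those that come through y:
  without y':      21x^2 - 1
  multiplying y':  3y^2 - 1

so (21x^2 - 1) + (3y^2 - 1)·y' = 0, and therefore
  dy/dx = -(21x^2 - 1)/(3y^2 - 1) = (1 - 21x^2)/(3y^2 - 1)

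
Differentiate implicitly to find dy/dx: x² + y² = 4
Take d/dx of both sides. Since y is implicitly a function of x, the chain rule attaches a y' = dy/dx factor whenever we differentiate through y.

Set F(x, y) = (left side) − (right side), so the curve is F = 0. Differentiating each term of F:
  d/dx[x^2] = 2x
  d/dx[y^2] = 2y·y'
  d/dx[-4] = 0

Collecting, the y'-free part is the partial derivative in x and the y' coefficient is the partial derivative in y:
  ∂F/∂x = 2x
  ∂F/∂y = 2y

so d/dx[F(x, y(x))] = ∂F/∂x + (∂F/∂y)·y' = 0. Rearranging,
  dy/dx = -(∂F/∂x)/(∂F/∂y) = -(2x)/(2y) = -x/y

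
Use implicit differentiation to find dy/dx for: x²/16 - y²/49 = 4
Differentiate the relation implicitly: treat y = y(x) and apply the chain rule, so every y-derivative picks up a y' = dy/dx factor.

With everything moved to the left-hand side, differentiate term by term:
  d/dx[x^2/16] = x/8
  d/dx[-y^2/49] = -2y·y'/49
  d/dx[-4] = 0

Separating the contributions that come from x directly and those that come through y:
  without y':      x/8
  multiplying y':  -2y/49

so (x/8) + (-2y/49)·y' = 0, and therefore
  dy/dx = -(x/8)/(-2y/49) = 49x/(16y)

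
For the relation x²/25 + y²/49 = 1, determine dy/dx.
Apply d/dx to both sides, remembering that y depends on x. Each occurrence of y therefore brings in a y' = dy/dx via the chain rule.

With F(x, y) equal to the left-hand side minus the right, differentiate F term by term:
  d/dx[x^2/25] = 2x/25
  d/dx[y^2/49] = 2y·y'/49
  d/dx[-1] = 0
Adding these up, d/dx[F] = 0 becomes
  (2x/25) + (2y/49)·y' = 0,
so isolating y',
  dy/dx = -(2x/25)/(2y/49) = -49x/(25y)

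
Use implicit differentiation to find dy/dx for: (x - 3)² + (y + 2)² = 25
Differentiate the relation implicitly: treat y = y(x) and apply the chain rule, so every y-derivative picks up a y' = dy/dx factor.

With everything moved to the left-hand side, differentiate term by term:
  d/dx[(x - 3)^2] = 2x - 6
  d/dx[(y + 2)^2] = 2·y'(y + 2)
  d/dx[-25] = 0

Separating the contributions that come from x directly and those that come through y:
  without y':      2x - 6
  multiplying y':  2y + 4

so (2x - 6) + (2y + 4)·y' = 0, and therefore
  dy/dx = -(2x - 6)/(2y + 4) = (3 - x)/(y + 2)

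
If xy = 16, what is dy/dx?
Differentiate both sides with respect to x, treating y as y(x). By the chain rule, any term containing y contributes a factor of y' = dy/dx when we differentiate it.

Move every term to one side and write the relation as F(x, y) = 0. Term by term,
  d/dx[xy] = x·y' + y
  d/dx[-16] = 0

The pieces without y' make up ∂F/∂x and the coefficient of y' is ∂F/∂y:
  ∂F/∂x = y,
  ∂F/∂y = x.

Since d/dx[F] = ∂F/∂x + (∂F/∂y)·y' = 0, solve for y':
  (∂F/∂y)·y' = -∂F/∂x
  dy/dx = -(∂F/∂x)/(∂F/∂y) = -(y)/(x) = -y/x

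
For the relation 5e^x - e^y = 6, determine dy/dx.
Differentiate the relation implicitly: treat y = y(x) and apply the chain rule, so every y-derivative picks up a y' = dy/dx factor.

With everything moved to the left-hand side, differentiate term by term:
  d/dx[5e^(x)] = 5e^(x)
  d/dx[-e^(y)] = -y'·e^(y)
  d/dx[-6] = 0

Separating the contributions that come from x directly and those that come through y:
  without y':      5e^(x)
  multiplying y':  -e^(y)

so (5e^(x)) + (-e^(y))·y' = 0, and therefore
  dy/dx = -(5e^(x))/(-e^(y)) = 5e^(x - y)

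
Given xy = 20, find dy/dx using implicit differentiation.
Differentiate both sides with respect to x, treating y as y(x). By the chain rule, any term containing y contributes a factor of y' = dy/dx when we differentiate it.

Move every term to one side and write the relation as F(x, y) = 0. Term by term,
  d/dx[xy] = x·y' + y
  d/dx[-20] = 0

The pieces without y' make up ∂F/∂x and the coefficient of y' is ∂F/∂y:
  ∂F/∂x = y,
  ∂F/∂y = x.

Since d/dx[F] = ∂F/∂x + (∂F/∂y)·y' = 0, solve for y':
  (∂F/∂y)·y' = -∂F/∂x
  dy/dx = -(∂F/∂x)/(∂F/∂y) = -(y)/(x) = -y/x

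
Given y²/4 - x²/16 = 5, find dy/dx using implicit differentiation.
Differentiate the relation implicitly: treat y = y(x) and apply the chain rule, so every y-derivative picks up a y' = dy/dx factor.

With everything moved to the left-hand side, differentiate term by term:
  d/dx[-x^2/16] = -x/8
  d/dx[y^2/4] = y·y'/2
  d/dx[-5] = 0

Separating the contributions that come from x directly and those that come through y:
  without y':      -x/8
  multiplying y':  y/2

so (-x/8) + (y/2)·y' = 0, and therefore
  dy/dx = -(-x/8)/(y/2) = x/(4y)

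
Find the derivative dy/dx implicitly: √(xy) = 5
Differentiate the relation implicitly: treat y = y(x) and apply the chain rule, so every y-derivative picks up a y' = dy/dx factor.

With everything moved to the left-hand side, differentiate term by term:
  d/dx[√(xy)] = √(xy)(x·y'/2 + y/2)/(xy)
  d/dx[-5] = 0

Separating the contributions that come from x directly and those that come through y:
  without y':      √(xy)/(2x)
  multiplying y':  √(xy)/(2y)

so (√(xy)/(2x)) + (√(xy)/(2y))·y' = 0, and therefore
  dy/dx = -(√(xy)/(2x))/(√(xy)/(2y)) = -y/x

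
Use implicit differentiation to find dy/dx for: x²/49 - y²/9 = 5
Differentiate the relation implicitly: treat y = y(x) and apply the chain rule, so every y-derivative picks up a y' = dy/dx factor.

With everything moved to the left-hand side, differentiate term by term:
  d/dx[x^2/49] = 2x/49
  d/dx[-y^2/9] = -2y·y'/9
  d/dx[-5] = 0

Separating the contributions that come from x directly and those that come through y:
  without y':      2x/49
  multiplying y':  -2y/9

so (2x/49) + (-2y/9)·y' = 0, and therefore
  dy/dx = -(2x/49)/(-2y/9) = 9x/(49y)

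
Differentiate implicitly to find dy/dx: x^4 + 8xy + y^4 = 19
Differentiate the relation implicitly: treat y = y(x) and apply the chain rule, so every y-derivative picks up a y' = dy/dx factor.

With everything moved to the left-hand side, differentiate term by term:
  d/dx[x^4] = 4x^3
  d/dx[8xy] = 8x·y' + 8y
  d/dx[y^4] = 4y^3·y'
  d/dx[-19] = 0

Separating the contributions that come from x directly and those that come through y:
  without y':      4x^3 + 8y
  multiplying y':  8x + 4y^3

so (4x^3 + 8y) + (8x + 4y^3)·y' = 0, and therefore
  dy/dx = -(4x^3 + 8y)/(8x + 4y^3) = (-x^3 - 2y)/(2x + y^3)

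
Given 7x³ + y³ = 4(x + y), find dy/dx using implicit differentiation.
Differentiate both sides with respect to x, treating y as y(x). By the chain rule, any term containing y contributes a factor of y' = dy/dx when we differentiate it.

Move every term to one side and write the relation as F(x, y) = 0. Term by term,
  d/dx[7x^3] = 21x^2
  d/dx[-4x] = -4
  d/dx[y^3] = 3y^2·y'
  d/dx[-4y] = -4·y'

The pieces without y' make up ∂F/∂x and the coefficient of y' is ∂F/∂y:
  ∂F/∂x = 21x^2 - 4,
  ∂F/∂y = 3y^2 - 4.

Since d/dx[F] = ∂F/∂x + (∂F/∂y)·y' = 0, solve for y':
  (∂F/∂y)·y' = -∂F/∂x
  dy/dx = -(∂F/∂x)/(∂F/∂y) = -(21x^2 - 4)/(3y^2 - 4) = (4 - 21x^2)/(3y^2 - 4)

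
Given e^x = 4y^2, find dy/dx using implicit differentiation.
Differentiate both sides with respect to x, treating y as y(x). By the chain rule, any term containing y contributes a factor of y' = dy/dx when we differentiate it.

Move every term to one side and write the relation as F(x, y) = 0. Term by term,
  d/dx[-4y^2] = -8y·y'
  d/dx[e^(x)] = e^(x)

The pieces without y' make up ∂F/∂x and the coefficient of y' is ∂F/∂y:
  ∂F/∂x = e^(x),
  ∂F/∂y = -8y.

Since d/dx[F] = ∂F/∂x + (∂F/∂y)·y' = 0, solve for y':
  (∂F/∂y)·y' = -∂F/∂x
  dy/dx = -(∂F/∂x)/(∂F/∂y) = -(e^(x))/(-8y) = e^(x)/(8y)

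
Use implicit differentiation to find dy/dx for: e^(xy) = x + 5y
Apply d/dx to both sides, remembering that y depends on x. Each occurrence of y therefore brings in a y' = dy/dx via the chain rule.

With F(x, y) equal to the left-hand side minus the right, differentiate F term by term:
  d/dx[-x] = -1
  d/dx[-5y] = -5·y'
  d/dx[e^(xy)] = (x·y' + y)·e^(xy)
Adding these up, d/dx[F] = 0 becomes
  (y·e^(xy) - 1) + (x·e^(xy) - 5)·y' = 0,
so isolating y',
  dy/dx = -(y·e^(xy) - 1)/(x·e^(xy) - 5) = (-y·e^(xy) + 1)/(x·e^(xy) - 5)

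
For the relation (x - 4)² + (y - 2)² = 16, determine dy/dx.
Differentiate both sides with respect to x, treating y as y(x). By the chain rule, any term containing y contributes a factor of y' = dy/dx when we differentiate it.

Move every term to one side and write the relation as F(x, y) = 0. Term by term,
  d/dx[(x - 4)^2] = 2x - 8
  d/dx[(y - 2)^2] = 2·y'(y - 2)
  d/dx[-16] = 0

The pieces without y' make up ∂F/∂x and the coefficient of y' is ∂F/∂y:
  ∂F/∂x = 2x - 8,
  ∂F/∂y = 2y - 4.

Since d/dx[F] = ∂F/∂x + (∂F/∂y)·y' = 0, solve for y':
  (∂F/∂y)·y' = -∂F/∂x
  dy/dx = -(∂F/∂x)/(∂F/∂y) = -(2x - 8)/(2y - 4) = (4 - x)/(y - 2)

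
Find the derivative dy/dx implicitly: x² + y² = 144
Differentiate both sides with respect to x, treating y as y(x). By the chain rule, any term containing y contributes a factor of y' = dy/dx when we differentiate it.

Move every term to one side and write the relation as F(x, y) = 0. Term by term,
  d/dx[x^2] = 2x
  d/dx[y^2] = 2y·y'
  d/dx[-144] = 0

The pieces without y' make up ∂F/∂x and the coefficient of y' is ∂F/∂y:
  ∂F/∂x = 2x,
  ∂F/∂y = 2y.

Since d/dx[F] = ∂F/∂x + (∂F/∂y)·y' = 0, solve for y':
  (∂F/∂y)·y' = -∂F/∂x
  dy/dx = -(∂F/∂x)/(∂F/∂y) = -(2x)/(2y) = -x/y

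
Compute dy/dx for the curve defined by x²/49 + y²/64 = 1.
Take d/dx of both sides. Since y is implicitly a function of x, the chain rule attaches a y' = dy/dx factor whenever we differentiate through y.

Set F(x, y) = (left side) − (right side), so the curve is F = 0. Differentiating each term of F:
  d/dx[x^2/49] = 2x/49
  d/dx[y^2/64] = y·y'/32
  d/dx[-1] = 0

Collecting, the y'-free part is the partial derivative in x and the y' coefficient is the partial derivative in y:
  ∂F/∂x = 2x/49
  ∂F/∂y = y/32

so d/dx[F(x, y(x))] = ∂F/∂x + (∂F/∂y)·y' = 0. Rearranging,
  dy/dx = -(∂F/∂x)/(∂F/∂y) = -(2x/49)/(y/32) = -64x/(49y)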